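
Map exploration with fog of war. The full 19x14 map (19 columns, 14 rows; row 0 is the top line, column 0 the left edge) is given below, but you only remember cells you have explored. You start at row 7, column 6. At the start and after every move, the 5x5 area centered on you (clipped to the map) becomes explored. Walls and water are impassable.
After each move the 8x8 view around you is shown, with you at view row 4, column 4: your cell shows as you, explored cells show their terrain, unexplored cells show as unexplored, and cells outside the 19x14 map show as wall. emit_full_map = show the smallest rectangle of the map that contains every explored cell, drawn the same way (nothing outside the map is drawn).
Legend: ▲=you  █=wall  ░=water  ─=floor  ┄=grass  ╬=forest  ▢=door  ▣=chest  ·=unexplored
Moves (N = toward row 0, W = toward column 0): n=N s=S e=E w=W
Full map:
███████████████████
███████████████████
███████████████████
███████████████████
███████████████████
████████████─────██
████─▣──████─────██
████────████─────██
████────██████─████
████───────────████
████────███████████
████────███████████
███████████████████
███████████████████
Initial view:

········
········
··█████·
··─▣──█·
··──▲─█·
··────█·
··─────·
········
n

········
········
··█████·
··█████·
··─▣▲─█·
··────█·
··────█·
··─────·

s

········
··█████·
··█████·
··─▣──█·
··──▲─█·
··────█·
··─────·
········

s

··█████·
··█████·
··─▣──█·
··────█·
··──▲─█·
··─────·
··────█·
········

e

·█████··
·█████··
·─▣──██·
·────██·
·───▲██·
·──────·
·────██·
········

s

·█████··
·─▣──██·
·────██·
·────██·
·───▲──·
·────██·
··───██·
········

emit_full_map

█████·
█████·
─▣──██
────██
────██
───▲──
────██
·───██

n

·█████··
·█████··
·─▣──██·
·────██·
·───▲██·
·──────·
·────██·
··───██·

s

·█████··
·─▣──██·
·────██·
·────██·
·───▲──·
·────██·
··───██·
········

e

█████···
─▣──██··
────███·
────███·
────▲──·
────███·
·───███·
········

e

████····
▣──██···
───████·
───████·
────▲──·
───████·
───████·
········

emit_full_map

█████···
█████···
─▣──██··
────████
────████
─────▲──
────████
·───████

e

███·····
──██····
──████─·
──█████·
────▲──·
──█████·
──█████·
········

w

████····
▣──██···
───████─
───█████
────▲───
───█████
───█████
········

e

███·····
──██····
──████─·
──█████·
────▲──·
──█████·
──█████·
········

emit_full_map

█████····
█████····
─▣──██···
────████─
────█████
──────▲──
────█████
·───█████


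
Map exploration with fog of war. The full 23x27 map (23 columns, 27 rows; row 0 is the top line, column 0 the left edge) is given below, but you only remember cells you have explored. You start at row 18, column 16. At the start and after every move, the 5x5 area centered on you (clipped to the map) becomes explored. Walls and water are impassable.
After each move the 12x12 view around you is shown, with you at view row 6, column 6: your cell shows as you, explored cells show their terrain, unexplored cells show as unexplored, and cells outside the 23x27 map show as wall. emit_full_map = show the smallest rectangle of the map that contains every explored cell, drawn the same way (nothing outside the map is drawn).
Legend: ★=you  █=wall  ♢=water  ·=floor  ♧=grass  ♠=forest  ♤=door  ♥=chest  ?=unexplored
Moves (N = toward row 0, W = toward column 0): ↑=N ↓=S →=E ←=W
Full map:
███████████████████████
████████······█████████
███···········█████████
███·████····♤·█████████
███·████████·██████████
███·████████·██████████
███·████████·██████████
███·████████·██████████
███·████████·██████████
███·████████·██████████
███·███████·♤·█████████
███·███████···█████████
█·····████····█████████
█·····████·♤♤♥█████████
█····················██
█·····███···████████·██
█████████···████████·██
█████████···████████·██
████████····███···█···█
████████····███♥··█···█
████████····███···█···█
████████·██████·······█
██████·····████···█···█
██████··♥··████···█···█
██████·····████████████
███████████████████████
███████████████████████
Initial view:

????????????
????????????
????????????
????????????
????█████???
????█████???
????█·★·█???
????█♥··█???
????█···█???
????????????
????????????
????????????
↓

????????????
????????????
????????????
????█████???
????█████???
????█···█???
????█♥★·█???
????█···█???
????█····???
????????????
????????????
????????????

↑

????????????
????????????
????????????
????????????
????█████???
????█████???
????█·★·█???
????█♥··█???
????█···█???
????█····???
????????????
????????????

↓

????????????
????????????
????????????
????█████???
????█████???
????█···█???
????█♥★·█???
????█···█???
????█····???
????????????
????????????
????????????

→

????????????
????????????
????????????
???█████????
???██████???
???█···█·???
???█♥·★█·???
???█···█·???
???█·····???
????????????
????????????
????????????

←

????????????
????????????
????????????
????█████???
????██████??
????█···█·??
????█♥★·█·??
????█···█·??
????█·····??
????????????
????????????
????????????

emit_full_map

█████?
██████
█···█·
█♥★·█·
█···█·
█·····

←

????????????
????????????
????????????
?????█████??
????███████?
????██···█·?
????██★··█·?
????██···█·?
????██·····?
????????????
????????????
????????????

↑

????????????
????????????
????????????
????????????
????██████??
????███████?
????██★··█·?
????██♥··█·?
????██···█·?
????██·····?
????????????
????????????

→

????????????
????????????
????????????
????????????
???██████???
???███████??
???██·★·█·??
???██♥··█·??
???██···█·??
???██·····??
????????????
????????????

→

????????????
????????????
????????????
????????????
??███████???
??███████???
??██··★█·???
??██♥··█·???
??██···█·???
??██·····???
????????????
????????????

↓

????????????
????????????
????????????
??███████???
??███████???
??██···█·???
??██♥·★█·???
??██···█·???
??██·····???
????????????
????????????
????????????

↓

????????????
????????????
??███████???
??███████???
??██···█·???
??██♥··█·???
??██··★█·???
??██·····???
????···█·???
????????????
????????????
????????????

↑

????????????
????????????
????????????
??███████???
??███████???
??██···█·???
??██♥·★█·???
??██···█·???
??██·····???
????···█·???
????????????
????????????

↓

????????????
????????????
??███████???
??███████???
??██···█·???
??██♥··█·???
??██··★█·???
??██·····???
????···█·???
????????????
????????????
????????????

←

????????????
????????????
???███████??
???███████??
???██···█·??
???██♥··█·??
???██·★·█·??
???██·····??
????█···█·??
????????????
????????????
????????????

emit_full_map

███████
███████
██···█·
██♥··█·
██·★·█·
██·····
?█···█·

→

????????????
????????????
??███████???
??███████???
??██···█·???
??██♥··█·???
??██··★█·???
??██·····???
???█···█·???
????????????
????????????
????????????

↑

????????????
????????????
????????????
??███████???
??███████???
??██···█·???
??██♥·★█·???
??██···█·???
??██·····???
???█···█·???
????????????
????????????

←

????????????
????????????
????????????
???███████??
???███████??
???██···█·??
???██♥★·█·??
???██···█·??
???██·····??
????█···█·??
????????????
????????????

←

????????????
????????????
????????????
????███████?
????███████?
????██···█·?
????██★··█·?
????██···█·?
????██·····?
?????█···█·?
????????????
????????????

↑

????????????
????????????
????????????
????????????
????███████?
????███████?
????██★··█·?
????██♥··█·?
????██···█·?
????██·····?
?????█···█·?
????????????

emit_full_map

███████
███████
██★··█·
██♥··█·
██···█·
██·····
?█···█·

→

????????????
????????????
????????????
????????????
???███████??
???███████??
???██·★·█·??
???██♥··█·??
???██···█·??
???██·····??
????█···█·??
????????????

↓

????????????
????????????
????????????
???███████??
???███████??
???██···█·??
???██♥★·█·??
???██···█·??
???██·····??
????█···█·??
????????????
????????????

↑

????????????
????????????
????????????
????????????
???███████??
???███████??
???██·★·█·??
???██♥··█·??
???██···█·??
???██·····??
????█···█·??
????????????

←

????????????
????????????
????????????
????????????
????███████?
????███████?
????██★··█·?
????██♥··█·?
????██···█·?
????██·····?
?????█···█·?
????????????

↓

????????????
????????????
????????????
????███████?
????███████?
????██···█·?
????██★··█·?
????██···█·?
????██·····?
?????█···█·?
????????????
????????????


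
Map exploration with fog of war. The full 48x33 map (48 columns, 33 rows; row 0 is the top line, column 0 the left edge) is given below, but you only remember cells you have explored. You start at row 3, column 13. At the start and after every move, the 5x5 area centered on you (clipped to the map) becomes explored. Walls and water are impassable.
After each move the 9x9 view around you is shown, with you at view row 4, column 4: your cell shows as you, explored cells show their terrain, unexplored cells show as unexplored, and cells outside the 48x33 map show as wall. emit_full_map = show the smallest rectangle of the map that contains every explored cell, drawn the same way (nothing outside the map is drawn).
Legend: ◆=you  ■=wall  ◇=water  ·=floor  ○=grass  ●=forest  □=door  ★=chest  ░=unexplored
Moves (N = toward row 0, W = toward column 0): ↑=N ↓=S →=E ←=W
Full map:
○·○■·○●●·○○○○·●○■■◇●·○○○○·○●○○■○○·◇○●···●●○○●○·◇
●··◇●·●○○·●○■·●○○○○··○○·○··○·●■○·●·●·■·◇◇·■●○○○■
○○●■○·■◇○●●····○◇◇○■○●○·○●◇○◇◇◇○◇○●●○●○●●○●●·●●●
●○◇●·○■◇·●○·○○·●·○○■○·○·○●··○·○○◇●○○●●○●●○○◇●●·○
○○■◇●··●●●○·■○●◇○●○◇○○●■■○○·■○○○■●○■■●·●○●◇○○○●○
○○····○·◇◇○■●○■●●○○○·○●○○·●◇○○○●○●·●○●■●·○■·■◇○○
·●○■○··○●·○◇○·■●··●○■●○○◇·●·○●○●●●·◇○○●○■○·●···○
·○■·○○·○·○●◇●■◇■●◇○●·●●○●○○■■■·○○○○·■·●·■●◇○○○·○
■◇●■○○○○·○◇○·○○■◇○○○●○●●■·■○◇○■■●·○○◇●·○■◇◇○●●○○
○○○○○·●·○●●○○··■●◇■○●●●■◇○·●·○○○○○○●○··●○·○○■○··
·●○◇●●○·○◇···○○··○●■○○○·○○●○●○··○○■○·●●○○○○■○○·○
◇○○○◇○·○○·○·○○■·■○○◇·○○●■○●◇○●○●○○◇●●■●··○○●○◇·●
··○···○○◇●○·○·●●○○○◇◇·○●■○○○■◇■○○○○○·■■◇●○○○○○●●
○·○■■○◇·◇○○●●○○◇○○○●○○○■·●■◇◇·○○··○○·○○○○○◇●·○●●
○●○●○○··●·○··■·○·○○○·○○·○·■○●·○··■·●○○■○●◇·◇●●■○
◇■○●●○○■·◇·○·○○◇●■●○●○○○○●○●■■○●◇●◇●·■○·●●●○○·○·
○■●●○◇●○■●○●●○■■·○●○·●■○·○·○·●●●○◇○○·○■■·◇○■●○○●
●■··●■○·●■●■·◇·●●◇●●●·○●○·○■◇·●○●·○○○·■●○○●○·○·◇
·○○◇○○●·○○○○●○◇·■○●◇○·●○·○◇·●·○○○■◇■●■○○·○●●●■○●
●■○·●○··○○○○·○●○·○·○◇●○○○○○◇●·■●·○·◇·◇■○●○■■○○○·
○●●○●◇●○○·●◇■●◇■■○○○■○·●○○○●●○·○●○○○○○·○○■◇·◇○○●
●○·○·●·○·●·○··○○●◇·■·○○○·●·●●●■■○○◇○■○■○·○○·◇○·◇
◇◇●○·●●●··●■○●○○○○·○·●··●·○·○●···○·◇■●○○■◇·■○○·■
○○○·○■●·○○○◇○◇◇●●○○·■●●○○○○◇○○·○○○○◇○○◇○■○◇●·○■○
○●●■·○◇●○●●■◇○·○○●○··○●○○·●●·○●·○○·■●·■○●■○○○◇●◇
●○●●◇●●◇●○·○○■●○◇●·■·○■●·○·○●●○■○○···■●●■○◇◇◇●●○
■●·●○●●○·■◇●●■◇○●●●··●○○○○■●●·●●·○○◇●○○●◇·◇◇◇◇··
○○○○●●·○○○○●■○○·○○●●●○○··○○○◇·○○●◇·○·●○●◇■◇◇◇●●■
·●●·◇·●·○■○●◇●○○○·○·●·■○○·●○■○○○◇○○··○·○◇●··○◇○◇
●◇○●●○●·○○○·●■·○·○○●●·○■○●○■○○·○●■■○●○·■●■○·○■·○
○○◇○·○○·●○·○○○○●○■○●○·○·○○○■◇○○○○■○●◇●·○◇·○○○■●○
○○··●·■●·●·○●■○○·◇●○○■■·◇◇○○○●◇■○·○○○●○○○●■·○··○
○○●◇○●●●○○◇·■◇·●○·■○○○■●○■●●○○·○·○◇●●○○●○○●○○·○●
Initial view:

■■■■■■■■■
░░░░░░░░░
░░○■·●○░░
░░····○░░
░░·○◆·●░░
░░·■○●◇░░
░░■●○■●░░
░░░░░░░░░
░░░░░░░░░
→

■■■■■■■■■
░░░░░░░░░
░○■·●○○░░
░····○◇░░
░·○○◆●·░░
░·■○●◇○░░
░■●○■●●░░
░░░░░░░░░
░░░░░░░░░

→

■■■■■■■■■
░░░░░░░░░
○■·●○○○░░
····○◇◇░░
·○○·◆·○░░
·■○●◇○●░░
■●○■●●○░░
░░░░░░░░░
░░░░░░░░░

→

■■■■■■■■■
░░░░░░░░░
■·●○○○○░░
···○◇◇○░░
○○·●◆○○░░
■○●◇○●○░░
●○■●●○○░░
░░░░░░░░░
░░░░░░░░░

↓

░░░░░░░░░
■·●○○○○░░
···○◇◇○░░
○○·●·○○░░
■○●◇◆●○░░
●○■●●○○░░
░░■●··●░░
░░░░░░░░░
░░░░░░░░░

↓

■·●○○○○░░
···○◇◇○░░
○○·●·○○░░
■○●◇○●○░░
●○■●◆○○░░
░░■●··●░░
░░◇■●◇○░░
░░░░░░░░░
░░░░░░░░░

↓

···○◇◇○░░
○○·●·○○░░
■○●◇○●○░░
●○■●●○○░░
░░■●◆·●░░
░░◇■●◇○░░
░░○■◇○○░░
░░░░░░░░░
░░░░░░░░░

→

··○◇◇○░░░
○·●·○○░░░
○●◇○●○◇░░
○■●●○○○░░
░■●·◆●○░░
░◇■●◇○●░░
░○■◇○○○░░
░░░░░░░░░
░░░░░░░░░

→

·○◇◇○░░░░
·●·○○░░░░
●◇○●○◇○░░
■●●○○○·░░
■●··◆○■░░
◇■●◇○●·░░
○■◇○○○●░░
░░░░░░░░░
░░░░░░░░░

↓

·●·○○░░░░
●◇○●○◇○░░
■●●○○○·░░
■●··●○■░░
◇■●◇◆●·░░
○■◇○○○●░░
░░●◇■○●░░
░░░░░░░░░
░░░░░░░░░

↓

●◇○●○◇○░░
■●●○○○·░░
■●··●○■░░
◇■●◇○●·░░
○■◇○◆○●░░
░░●◇■○●░░
░░·○●■○░░
░░░░░░░░░
░░░░░░░░░

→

◇○●○◇○░░░
●●○○○·░░░
●··●○■●░░
■●◇○●·●░░
■◇○○◆●○░░
░●◇■○●●░░
░·○●■○○░░
░░░░░░░░░
░░░░░░░░░

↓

●●○○○·░░░
●··●○■●░░
■●◇○●·●░░
■◇○○○●○░░
░●◇■◆●●░░
░·○●■○○░░
░░○○◇·○░░
░░░░░░░░░
░░░░░░░░░

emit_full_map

○■·●○○○○░░░
····○◇◇○░░░
·○○·●·○○░░░
·■○●◇○●○◇○░
■●○■●●○○○·░
░░░■●··●○■●
░░░◇■●◇○●·●
░░░○■◇○○○●○
░░░░░●◇■◆●●
░░░░░·○●■○○
░░░░░░○○◇·○

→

●○○○·░░░░
··●○■●░░░
●◇○●·●●░░
◇○○○●○●░░
●◇■○◆●●░░
·○●■○○○░░
░○○◇·○○░░
░░░░░░░░░
░░░░░░░░░

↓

··●○■●░░░
●◇○●·●●░░
◇○○○●○●░░
●◇■○●●●░░
·○●■◆○○░░
░○○◇·○○░░
░░○◇◇·○░░
░░░░░░░░░
░░░░░░░░░

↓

●◇○●·●●░░
◇○○○●○●░░
●◇■○●●●░░
·○●■○○○░░
░○○◇◆○○░░
░░○◇◇·○░░
░░○●○○○░░
░░░░░░░░░
░░░░░░░░░

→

◇○●·●●░░░
○○○●○●░░░
◇■○●●●■░░
○●■○○○·░░
○○◇·◆○●░░
░○◇◇·○●░░
░○●○○○■░░
░░░░░░░░░
░░░░░░░░░

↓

○○○●○●░░░
◇■○●●●■░░
○●■○○○·░░
○○◇·○○●░░
░○◇◇◆○●░░
░○●○○○■░░
░░○·○○·░░
░░░░░░░░░
░░░░░░░░░

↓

◇■○●●●■░░
○●■○○○·░░
○○◇·○○●░░
░○◇◇·○●░░
░○●○◆○■░░
░░○·○○·░░
░░○●○○○░░
░░░░░░░░░
░░░░░░░░░

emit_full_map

○■·●○○○○░░░░░
····○◇◇○░░░░░
·○○·●·○○░░░░░
·■○●◇○●○◇○░░░
■●○■●●○○○·░░░
░░░■●··●○■●░░
░░░◇■●◇○●·●●░
░░░○■◇○○○●○●░
░░░░░●◇■○●●●■
░░░░░·○●■○○○·
░░░░░░○○◇·○○●
░░░░░░░○◇◇·○●
░░░░░░░○●○◆○■
░░░░░░░░○·○○·
░░░░░░░░○●○○○

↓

○●■○○○·░░
○○◇·○○●░░
░○◇◇·○●░░
░○●○○○■░░
░░○·◆○·░░
░░○●○○○░░
░░○·●■○░░
░░░░░░░░░
░░░░░░░░░

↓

○○◇·○○●░░
░○◇◇·○●░░
░○●○○○■░░
░░○·○○·░░
░░○●◆○○░░
░░○·●■○░░
░░●●·○●░░
░░░░░░░░░
░░░░░░░░░

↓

░○◇◇·○●░░
░○●○○○■░░
░░○·○○·░░
░░○●○○○░░
░░○·◆■○░░
░░●●·○●░░
░░◇○·●○░░
░░░░░░░░░
░░░░░░░░░

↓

░○●○○○■░░
░░○·○○·░░
░░○●○○○░░
░░○·●■○░░
░░●●◆○●░░
░░◇○·●○░░
░░○◇●○○░░
░░░░░░░░░
░░░░░░░░░

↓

░░○·○○·░░
░░○●○○○░░
░░○·●■○░░
░░●●·○●░░
░░◇○◆●○░░
░░○◇●○○░░
░░○■○·●░░
░░░░░░░░░
░░░░░░░░░

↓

░░○●○○○░░
░░○·●■○░░
░░●●·○●░░
░░◇○·●○░░
░░○◇◆○○░░
░░○■○·●░░
░░■·○○○░░
░░░░░░░░░
░░░░░░░░░

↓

░░○·●■○░░
░░●●·○●░░
░░◇○·●○░░
░░○◇●○○░░
░░○■◆·●░░
░░■·○○○░░
░░○·●··░░
░░░░░░░░░
░░░░░░░░░

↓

░░●●·○●░░
░░◇○·●○░░
░░○◇●○○░░
░░○■○·●░░
░░■·◆○○░░
░░○·●··░░
░░·■●●○░░
░░░░░░░░░
░░░░░░░░░

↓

░░◇○·●○░░
░░○◇●○○░░
░░○■○·●░░
░░■·○○○░░
░░○·◆··░░
░░·■●●○░░
░░··○●○░░
░░░░░░░░░
░░░░░░░░░

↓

░░○◇●○○░░
░░○■○·●░░
░░■·○○○░░
░░○·●··░░
░░·■◆●○░░
░░··○●○░░
░░■·○■●░░
░░░░░░░░░
░░░░░░░░░

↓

░░○■○·●░░
░░■·○○○░░
░░○·●··░░
░░·■●●○░░
░░··◆●○░░
░░■·○■●░░
░░··●○○░░
░░░░░░░░░
░░░░░░░░░

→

░○■○·●░░░
░■·○○○░░░
░○·●··●░░
░·■●●○○░░
░··○◆○○░░
░■·○■●·░░
░··●○○○░░
░░░░░░░░░
░░░░░░░░░

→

○■○·●░░░░
■·○○○░░░░
○·●··●·░░
·■●●○○○░░
··○●◆○·░░
■·○■●·○░░
··●○○○○░░
░░░░░░░░░
░░░░░░░░░

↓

■·○○○░░░░
○·●··●·░░
·■●●○○○░░
··○●○○·░░
■·○■◆·○░░
··●○○○○░░
░░○○··○░░
░░░░░░░░░
░░░░░░░░░

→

·○○○░░░░░
·●··●·░░░
■●●○○○○░░
·○●○○·●░░
·○■●◆○·░░
·●○○○○■░░
░○○··○○░░
░░░░░░░░░
░░░░░░░░░

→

○○○░░░░░░
●··●·░░░░
●●○○○○◇░░
○●○○·●●░░
○■●·◆·○░░
●○○○○■●░░
○○··○○○░░
░░░░░░░░░
░░░░░░░░░

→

○○░░░░░░░
··●·░░░░░
●○○○○◇○░░
●○○·●●·░░
■●·○◆○●░░
○○○○■●●░░
○··○○○◇░░
░░░░░░░░░
░░░░░░░░░

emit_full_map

○■·●○○○○░░░░░░░░░░
····○◇◇○░░░░░░░░░░
·○○·●·○○░░░░░░░░░░
·■○●◇○●○◇○░░░░░░░░
■●○■●●○○○·░░░░░░░░
░░░■●··●○■●░░░░░░░
░░░◇■●◇○●·●●░░░░░░
░░░○■◇○○○●○●░░░░░░
░░░░░●◇■○●●●■░░░░░
░░░░░·○●■○○○·░░░░░
░░░░░░○○◇·○○●░░░░░
░░░░░░░○◇◇·○●░░░░░
░░░░░░░○●○○○■░░░░░
░░░░░░░░○·○○·░░░░░
░░░░░░░░○●○○○░░░░░
░░░░░░░░○·●■○░░░░░
░░░░░░░░●●·○●░░░░░
░░░░░░░░◇○·●○░░░░░
░░░░░░░░○◇●○○░░░░░
░░░░░░░░○■○·●░░░░░
░░░░░░░░■·○○○░░░░░
░░░░░░░░○·●··●·░░░
░░░░░░░░·■●●○○○○◇○
░░░░░░░░··○●○○·●●·
░░░░░░░░■·○■●·○◆○●
░░░░░░░░··●○○○○■●●
░░░░░░░░░░○○··○○○◇


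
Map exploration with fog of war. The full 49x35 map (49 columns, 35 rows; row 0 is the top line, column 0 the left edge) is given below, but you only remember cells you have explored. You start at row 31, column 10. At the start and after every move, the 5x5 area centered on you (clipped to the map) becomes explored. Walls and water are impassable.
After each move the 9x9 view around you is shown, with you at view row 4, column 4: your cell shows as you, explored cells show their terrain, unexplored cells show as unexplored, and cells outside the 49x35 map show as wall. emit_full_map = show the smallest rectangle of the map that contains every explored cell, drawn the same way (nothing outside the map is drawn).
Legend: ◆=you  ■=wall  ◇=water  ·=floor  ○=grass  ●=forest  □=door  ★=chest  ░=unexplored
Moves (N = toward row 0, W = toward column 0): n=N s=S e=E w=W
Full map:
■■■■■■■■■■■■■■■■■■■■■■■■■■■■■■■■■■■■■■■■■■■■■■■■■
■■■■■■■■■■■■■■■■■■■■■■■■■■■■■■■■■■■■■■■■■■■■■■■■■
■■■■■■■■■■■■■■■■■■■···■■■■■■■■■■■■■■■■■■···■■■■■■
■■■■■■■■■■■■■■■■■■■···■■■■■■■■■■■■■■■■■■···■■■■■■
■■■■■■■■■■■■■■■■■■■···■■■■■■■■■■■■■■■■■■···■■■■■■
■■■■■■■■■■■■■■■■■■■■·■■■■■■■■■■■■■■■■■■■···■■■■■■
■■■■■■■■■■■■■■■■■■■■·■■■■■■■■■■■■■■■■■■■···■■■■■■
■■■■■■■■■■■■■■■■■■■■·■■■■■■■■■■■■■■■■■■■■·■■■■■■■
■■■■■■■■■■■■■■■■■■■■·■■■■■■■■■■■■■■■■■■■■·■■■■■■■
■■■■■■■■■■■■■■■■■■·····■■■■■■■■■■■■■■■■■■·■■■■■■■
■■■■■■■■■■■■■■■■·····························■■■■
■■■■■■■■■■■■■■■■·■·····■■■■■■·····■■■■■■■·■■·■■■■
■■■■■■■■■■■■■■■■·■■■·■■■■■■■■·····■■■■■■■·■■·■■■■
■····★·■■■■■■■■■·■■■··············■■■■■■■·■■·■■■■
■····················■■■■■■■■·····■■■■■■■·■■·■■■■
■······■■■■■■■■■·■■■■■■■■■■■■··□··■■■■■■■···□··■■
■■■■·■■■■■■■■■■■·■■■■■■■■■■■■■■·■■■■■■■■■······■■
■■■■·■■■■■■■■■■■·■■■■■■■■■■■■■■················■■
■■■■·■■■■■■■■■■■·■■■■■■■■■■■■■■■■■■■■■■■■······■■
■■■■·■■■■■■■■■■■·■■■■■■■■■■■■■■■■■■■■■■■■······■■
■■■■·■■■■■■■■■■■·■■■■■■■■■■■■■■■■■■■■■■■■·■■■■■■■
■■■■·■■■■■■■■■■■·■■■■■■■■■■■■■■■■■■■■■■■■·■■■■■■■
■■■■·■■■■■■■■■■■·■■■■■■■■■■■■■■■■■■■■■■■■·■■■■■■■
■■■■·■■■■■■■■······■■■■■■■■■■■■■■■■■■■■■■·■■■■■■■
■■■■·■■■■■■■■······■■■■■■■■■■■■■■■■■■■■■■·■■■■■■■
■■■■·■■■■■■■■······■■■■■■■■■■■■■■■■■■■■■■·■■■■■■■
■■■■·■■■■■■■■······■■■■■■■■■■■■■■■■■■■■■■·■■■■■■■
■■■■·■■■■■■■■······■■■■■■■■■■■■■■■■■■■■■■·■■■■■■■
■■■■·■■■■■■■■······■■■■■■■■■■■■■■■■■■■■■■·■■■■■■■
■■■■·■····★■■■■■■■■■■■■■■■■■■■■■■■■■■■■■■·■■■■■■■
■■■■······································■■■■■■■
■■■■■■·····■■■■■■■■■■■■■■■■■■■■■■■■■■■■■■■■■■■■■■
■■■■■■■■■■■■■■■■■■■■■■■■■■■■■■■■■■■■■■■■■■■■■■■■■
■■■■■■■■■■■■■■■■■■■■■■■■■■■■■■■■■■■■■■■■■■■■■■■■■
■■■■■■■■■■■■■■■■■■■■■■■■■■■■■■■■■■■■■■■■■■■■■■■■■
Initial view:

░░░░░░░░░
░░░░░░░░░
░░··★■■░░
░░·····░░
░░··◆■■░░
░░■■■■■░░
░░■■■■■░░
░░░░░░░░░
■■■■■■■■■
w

░░░░░░░░░
░░░░░░░░░
░░···★■■░
░░······░
░░··◆·■■░
░░■■■■■■░
░░■■■■■■░
░░░░░░░░░
■■■■■■■■■

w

░░░░░░░░░
░░░░░░░░░
░░····★■■
░░·······
░░··◆··■■
░░■■■■■■■
░░■■■■■■■
░░░░░░░░░
■■■■■■■■■

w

░░░░░░░░░
░░░░░░░░░
░░■····★■
░░·······
░░■·◆···■
░░■■■■■■■
░░■■■■■■■
░░░░░░░░░
■■■■■■■■■

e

░░░░░░░░░
░░░░░░░░░
░■····★■■
░········
░■··◆··■■
░■■■■■■■■
░■■■■■■■■
░░░░░░░░░
■■■■■■■■■

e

░░░░░░░░░
░░░░░░░░░
■····★■■░
········░
■···◆·■■░
■■■■■■■■░
■■■■■■■■░
░░░░░░░░░
■■■■■■■■■

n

░░░░░░░░░
░░░░░░░░░
░░■■■■■░░
■····★■■░
····◆···░
■·····■■░
■■■■■■■■░
■■■■■■■■░
░░░░░░░░░

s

░░░░░░░░░
░░■■■■■░░
■····★■■░
········░
■···◆·■■░
■■■■■■■■░
■■■■■■■■░
░░░░░░░░░
■■■■■■■■■

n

░░░░░░░░░
░░░░░░░░░
░░■■■■■░░
■····★■■░
····◆···░
■·····■■░
■■■■■■■■░
■■■■■■■■░
░░░░░░░░░

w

░░░░░░░░░
░░░░░░░░░
░░■■■■■■░
░■····★■■
░···◆····
░■·····■■
░■■■■■■■■
░■■■■■■■■
░░░░░░░░░

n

░░░░░░░░░
░░░░░░░░░
░░■■■■■░░
░░■■■■■■░
░■··◆·★■■
░········
░■·····■■
░■■■■■■■■
░■■■■■■■■

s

░░░░░░░░░
░░■■■■■░░
░░■■■■■■░
░■····★■■
░···◆····
░■·····■■
░■■■■■■■■
░■■■■■■■■
░░░░░░░░░

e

░░░░░░░░░
░■■■■■░░░
░■■■■■■░░
■····★■■░
····◆···░
■·····■■░
■■■■■■■■░
■■■■■■■■░
░░░░░░░░░

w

░░░░░░░░░
░░■■■■■░░
░░■■■■■■░
░■····★■■
░···◆····
░■·····■■
░■■■■■■■■
░■■■■■■■■
░░░░░░░░░

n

░░░░░░░░░
░░░░░░░░░
░░■■■■■░░
░░■■■■■■░
░■··◆·★■■
░········
░■·····■■
░■■■■■■■■
░■■■■■■■■

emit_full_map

░■■■■■░░
░■■■■■■░
■··◆·★■■
········
■·····■■
■■■■■■■■
■■■■■■■■

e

░░░░░░░░░
░░░░░░░░░
░■■■■■■░░
░■■■■■■░░
■···◆★■■░
········░
■·····■■░
■■■■■■■■░
■■■■■■■■░

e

░░░░░░░░░
░░░░░░░░░
■■■■■■■░░
■■■■■■■░░
····◆■■░░
·······░░
·····■■░░
■■■■■■■░░
■■■■■■■░░

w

░░░░░░░░░
░░░░░░░░░
░■■■■■■■░
░■■■■■■■░
■···◆★■■░
········░
■·····■■░
■■■■■■■■░
■■■■■■■■░

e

░░░░░░░░░
░░░░░░░░░
■■■■■■■░░
■■■■■■■░░
····◆■■░░
·······░░
·····■■░░
■■■■■■■░░
■■■■■■■░░

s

░░░░░░░░░
■■■■■■■░░
■■■■■■■░░
····★■■░░
····◆··░░
·····■■░░
■■■■■■■░░
■■■■■■■░░
░░░░░░░░░

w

░░░░░░░░░
░■■■■■■■░
░■■■■■■■░
■····★■■░
····◆···░
■·····■■░
■■■■■■■■░
■■■■■■■■░
░░░░░░░░░

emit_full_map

░■■■■■■■
░■■■■■■■
■····★■■
····◆···
■·····■■
■■■■■■■■
■■■■■■■■

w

░░░░░░░░░
░░■■■■■■■
░░■■■■■■■
░■····★■■
░···◆····
░■·····■■
░■■■■■■■■
░■■■■■■■■
░░░░░░░░░

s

░░■■■■■■■
░░■■■■■■■
░■····★■■
░········
░■··◆··■■
░■■■■■■■■
░■■■■■■■■
░░░░░░░░░
■■■■■■■■■

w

░░░■■■■■■
░░░■■■■■■
░░■····★■
░░·······
░░■·◆···■
░░■■■■■■■
░░■■■■■■■
░░░░░░░░░
■■■■■■■■■

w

░░░░■■■■■
░░░░■■■■■
░░·■····★
░░·······
░░■■◆····
░░■■■■■■■
░░■■■■■■■
░░░░░░░░░
■■■■■■■■■

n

░░░░░░░░░
░░░░■■■■■
░░·■■■■■■
░░·■····★
░░··◆····
░░■■·····
░░■■■■■■■
░░■■■■■■■
░░░░░░░░░

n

░░░░░░░░░
░░░░░░░░░
░░·■■■■■■
░░·■■■■■■
░░·■◆···★
░░·······
░░■■·····
░░■■■■■■■
░░■■■■■■■

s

░░░░░░░░░
░░·■■■■■■
░░·■■■■■■
░░·■····★
░░··◆····
░░■■·····
░░■■■■■■■
░░■■■■■■■
░░░░░░░░░

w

░░░░░░░░░
░░░·■■■■■
░░■·■■■■■
░░■·■····
░░■·◆····
░░■■■····
░░■■■■■■■
░░░■■■■■■
░░░░░░░░░

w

░░░░░░░░░
░░░░·■■■■
░░■■·■■■■
░░■■·■···
░░■■◆····
░░■■■■···
░░■■■■■■■
░░░░■■■■■
░░░░░░░░░

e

░░░░░░░░░
░░░·■■■■■
░■■·■■■■■
░■■·■····
░■■·◆····
░■■■■····
░■■■■■■■■
░░░■■■■■■
░░░░░░░░░

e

░░░░░░░░░
░░·■■■■■■
■■·■■■■■■
■■·■····★
■■··◆····
■■■■·····
■■■■■■■■■
░░■■■■■■■
░░░░░░░░░

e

░░░░░░░░░
░·■■■■■■■
■·■■■■■■■
■·■····★■
■···◆····
■■■·····■
■■■■■■■■■
░■■■■■■■■
░░░░░░░░░

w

░░░░░░░░░
░░·■■■■■■
■■·■■■■■■
■■·■····★
■■··◆····
■■■■·····
■■■■■■■■■
░░■■■■■■■
░░░░░░░░░

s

░░·■■■■■■
■■·■■■■■■
■■·■····★
■■·······
■■■■◆····
■■■■■■■■■
░░■■■■■■■
░░░░░░░░░
■■■■■■■■■

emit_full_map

░░·■■■■■■■■
■■·■■■■■■■■
■■·■····★■■
■■·········
■■■■◆····■■
■■■■■■■■■■■
░░■■■■■■■■■
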